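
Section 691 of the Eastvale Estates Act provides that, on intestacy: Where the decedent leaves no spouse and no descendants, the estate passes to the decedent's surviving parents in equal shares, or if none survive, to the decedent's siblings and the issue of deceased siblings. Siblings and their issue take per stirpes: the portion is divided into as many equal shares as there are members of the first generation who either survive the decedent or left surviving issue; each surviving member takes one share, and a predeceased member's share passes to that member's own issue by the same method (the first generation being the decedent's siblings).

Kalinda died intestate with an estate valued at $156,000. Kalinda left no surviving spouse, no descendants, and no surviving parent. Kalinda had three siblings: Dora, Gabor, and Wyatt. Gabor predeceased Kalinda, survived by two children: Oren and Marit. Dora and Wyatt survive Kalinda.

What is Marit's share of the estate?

The entire $156,000 passes to the siblings and their issue.
That amount ($156,000) is divided into 3 shares of $52,000: Dora and Wyatt each take $52,000; Gabor's $52,000 share passes to Gabor's issue.
Gabor's share ($52,000) is divided into 2 shares of $26,000: Oren and Marit each take $26,000.

Marit receives $26,000.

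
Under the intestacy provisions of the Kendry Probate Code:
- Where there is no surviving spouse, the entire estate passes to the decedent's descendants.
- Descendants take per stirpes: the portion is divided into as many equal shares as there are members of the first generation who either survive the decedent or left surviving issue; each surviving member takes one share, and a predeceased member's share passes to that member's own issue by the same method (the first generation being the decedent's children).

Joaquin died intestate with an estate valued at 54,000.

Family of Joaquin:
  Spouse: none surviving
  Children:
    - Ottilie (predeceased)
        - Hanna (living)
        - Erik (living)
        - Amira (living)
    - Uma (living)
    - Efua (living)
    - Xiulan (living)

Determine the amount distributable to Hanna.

Hanna receives 4,500.

The entire 54,000 passes to the descendants.
That amount (54,000) is divided into 4 shares of 13,500: Uma, Efua, and Xiulan each take 13,500; Ottilie's 13,500 share passes to Ottilie's issue.
Ottilie's share (13,500) is divided into 3 shares of 4,500: Hanna, Erik, and Amira each take 4,500.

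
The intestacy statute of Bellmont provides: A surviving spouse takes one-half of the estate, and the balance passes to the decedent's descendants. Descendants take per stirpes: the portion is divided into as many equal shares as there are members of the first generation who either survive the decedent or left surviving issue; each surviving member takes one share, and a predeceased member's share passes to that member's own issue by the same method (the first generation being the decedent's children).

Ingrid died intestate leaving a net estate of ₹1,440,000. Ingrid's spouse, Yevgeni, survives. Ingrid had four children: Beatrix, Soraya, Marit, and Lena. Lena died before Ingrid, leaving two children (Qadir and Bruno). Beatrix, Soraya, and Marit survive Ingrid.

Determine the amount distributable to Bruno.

Bruno receives ₹90,000.

Yevgeni takes one-half of ₹1,440,000 = ₹720,000. The remaining ₹720,000 passes to the descendants.
The descendants' portion (₹720,000) is divided into 4 shares of ₹180,000: Beatrix, Soraya, and Marit each take ₹180,000; Lena's ₹180,000 share passes to Lena's issue.
Lena's share (₹180,000) is divided into 2 shares of ₹90,000: Qadir and Bruno each take ₹90,000.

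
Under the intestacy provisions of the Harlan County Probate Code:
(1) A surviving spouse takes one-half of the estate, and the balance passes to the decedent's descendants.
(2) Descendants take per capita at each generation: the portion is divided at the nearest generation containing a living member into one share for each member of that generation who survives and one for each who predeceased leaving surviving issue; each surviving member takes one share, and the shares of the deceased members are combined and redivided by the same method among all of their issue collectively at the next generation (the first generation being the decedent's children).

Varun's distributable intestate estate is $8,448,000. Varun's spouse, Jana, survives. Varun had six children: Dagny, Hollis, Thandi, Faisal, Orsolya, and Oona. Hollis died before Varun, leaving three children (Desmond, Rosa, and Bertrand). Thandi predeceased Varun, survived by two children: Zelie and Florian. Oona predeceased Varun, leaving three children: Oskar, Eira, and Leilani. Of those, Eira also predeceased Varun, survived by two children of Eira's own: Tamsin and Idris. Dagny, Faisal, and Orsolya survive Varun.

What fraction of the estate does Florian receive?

Jana takes one-half of $8,448,000 = $4,224,000. The remaining $4,224,000 passes to the descendants.
The descendants' portion ($4,224,000) is divided at the children's generation into 6 shares of $704,000. Dagny, Faisal, and Orsolya each take $704,000. The 3 shares of the deceased (Hollis, Thandi, and Oona) are combined into a pool of $2,112,000.
That pool ($2,112,000) is divided at the grandchildren's generation into 8 shares of $264,000. Desmond, Rosa, Bertrand, Zelie, Florian, Oskar, and Leilani each take $264,000. The remaining share for the deceased Eira ($264,000) is carried to the next generation.
That pool ($264,000) is divided at the great-grandchildren's generation equally among Tamsin and Idris: $132,000 each.

Florian receives 1/32 of the estate.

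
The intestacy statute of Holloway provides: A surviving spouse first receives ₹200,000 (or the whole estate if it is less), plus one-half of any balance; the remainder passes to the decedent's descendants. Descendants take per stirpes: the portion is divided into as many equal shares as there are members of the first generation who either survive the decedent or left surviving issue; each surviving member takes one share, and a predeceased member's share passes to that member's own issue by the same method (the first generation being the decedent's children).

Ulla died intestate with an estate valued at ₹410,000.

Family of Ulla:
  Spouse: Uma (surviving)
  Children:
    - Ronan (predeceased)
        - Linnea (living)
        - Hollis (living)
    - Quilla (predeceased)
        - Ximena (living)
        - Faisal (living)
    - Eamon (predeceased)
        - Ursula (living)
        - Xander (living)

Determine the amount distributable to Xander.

Uma first takes ₹200,000, leaving a balance of ₹210,000. Uma then takes one-half of the balance (₹105,000), for a total of ₹305,000. The remaining ₹105,000 passes to the descendants.
The descendants' portion (₹105,000) is divided into 3 shares of ₹35,000: Ronan's ₹35,000 share passes to Ronan's issue; Quilla's ₹35,000 share passes to Quilla's issue; Eamon's ₹35,000 share passes to Eamon's issue.
Ronan's share (₹35,000) is divided into 2 shares of ₹17,500: Linnea and Hollis each take ₹17,500.
Quilla's share (₹35,000) is divided into 2 shares of ₹17,500: Ximena and Faisal each take ₹17,500.
Eamon's share (₹35,000) is divided into 2 shares of ₹17,500: Ursula and Xander each take ₹17,500.

Xander receives ₹17,500.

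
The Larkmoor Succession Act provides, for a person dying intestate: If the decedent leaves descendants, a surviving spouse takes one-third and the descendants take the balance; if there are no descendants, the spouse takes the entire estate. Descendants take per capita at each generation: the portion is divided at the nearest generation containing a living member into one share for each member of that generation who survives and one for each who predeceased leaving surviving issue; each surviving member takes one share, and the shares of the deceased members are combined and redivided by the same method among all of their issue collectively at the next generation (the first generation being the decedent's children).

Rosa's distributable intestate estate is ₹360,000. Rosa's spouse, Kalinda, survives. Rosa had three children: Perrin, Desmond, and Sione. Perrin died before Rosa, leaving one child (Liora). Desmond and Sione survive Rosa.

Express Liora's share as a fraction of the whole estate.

Liora receives 2/9 of the estate.

Kalinda takes one-third of ₹360,000 = ₹120,000. The remaining ₹240,000 passes to the descendants.
The descendants' portion (₹240,000) is divided at the children's generation into 3 shares of ₹80,000. Desmond and Sione each take ₹80,000. The remaining share for the deceased Perrin (₹80,000) is carried to the next generation.
That pool (₹80,000) passes entirely to Liora, the sole taker at the grandchildren's generation.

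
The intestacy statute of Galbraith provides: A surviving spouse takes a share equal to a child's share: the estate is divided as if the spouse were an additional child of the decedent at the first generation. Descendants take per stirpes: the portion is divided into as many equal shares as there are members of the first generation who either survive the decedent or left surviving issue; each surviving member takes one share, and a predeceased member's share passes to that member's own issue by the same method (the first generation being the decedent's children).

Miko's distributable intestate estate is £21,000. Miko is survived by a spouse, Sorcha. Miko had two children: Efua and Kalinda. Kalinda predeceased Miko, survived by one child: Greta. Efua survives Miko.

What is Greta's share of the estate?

The spouse counts as an additional share at the children's level, so there are 3 primary shares of £7,000. Sorcha takes one such share (£7,000).
The children's combined portion (£14,000) is divided into 2 shares of £7,000: Efua takes £7,000; Kalinda's £7,000 share passes to Kalinda's issue.
Kalinda's share (£7,000) passes entirely to Greta.

Greta receives £7,000.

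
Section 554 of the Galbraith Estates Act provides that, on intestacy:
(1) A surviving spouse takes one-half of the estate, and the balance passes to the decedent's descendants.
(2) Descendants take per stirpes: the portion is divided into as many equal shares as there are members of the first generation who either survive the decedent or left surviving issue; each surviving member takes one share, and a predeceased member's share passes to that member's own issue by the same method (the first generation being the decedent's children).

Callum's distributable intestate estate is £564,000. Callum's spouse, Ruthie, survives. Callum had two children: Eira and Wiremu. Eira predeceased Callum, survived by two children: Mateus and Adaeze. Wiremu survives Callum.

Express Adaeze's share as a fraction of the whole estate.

Ruthie takes one-half of £564,000 = £282,000. The remaining £282,000 passes to the descendants.
The descendants' portion (£282,000) is divided into 2 shares of £141,000: Wiremu takes £141,000; Eira's £141,000 share passes to Eira's issue.
Eira's share (£141,000) is divided into 2 shares of £70,500: Mateus and Adaeze each take £70,500.

Adaeze receives 1/8 of the estate.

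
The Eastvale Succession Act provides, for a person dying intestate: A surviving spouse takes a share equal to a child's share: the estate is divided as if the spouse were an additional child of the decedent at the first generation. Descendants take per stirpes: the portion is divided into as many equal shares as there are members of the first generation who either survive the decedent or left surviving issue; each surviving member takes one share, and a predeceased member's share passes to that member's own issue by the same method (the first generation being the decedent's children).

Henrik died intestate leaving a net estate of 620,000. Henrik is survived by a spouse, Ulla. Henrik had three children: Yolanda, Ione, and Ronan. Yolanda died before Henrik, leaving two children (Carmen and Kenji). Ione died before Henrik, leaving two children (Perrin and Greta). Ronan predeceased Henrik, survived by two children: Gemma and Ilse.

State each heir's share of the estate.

The spouse counts as an additional share at the children's level, so there are 4 primary shares of 155,000. Ulla takes one such share (155,000).
The children's combined portion (465,000) is divided into 3 shares of 155,000: Yolanda's 155,000 share passes to Yolanda's issue; Ione's 155,000 share passes to Ione's issue; Ronan's 155,000 share passes to Ronan's issue.
Yolanda's share (155,000) is divided into 2 shares of 77,500: Carmen and Kenji each take 77,500.
Ione's share (155,000) is divided into 2 shares of 77,500: Perrin and Greta each take 77,500.
Ronan's share (155,000) is divided into 2 shares of 77,500: Gemma and Ilse each take 77,500.

Ulla: 155,000; Carmen: 77,500; Kenji: 77,500; Perrin: 77,500; Greta: 77,500; Gemma: 77,500; Ilse: 77,500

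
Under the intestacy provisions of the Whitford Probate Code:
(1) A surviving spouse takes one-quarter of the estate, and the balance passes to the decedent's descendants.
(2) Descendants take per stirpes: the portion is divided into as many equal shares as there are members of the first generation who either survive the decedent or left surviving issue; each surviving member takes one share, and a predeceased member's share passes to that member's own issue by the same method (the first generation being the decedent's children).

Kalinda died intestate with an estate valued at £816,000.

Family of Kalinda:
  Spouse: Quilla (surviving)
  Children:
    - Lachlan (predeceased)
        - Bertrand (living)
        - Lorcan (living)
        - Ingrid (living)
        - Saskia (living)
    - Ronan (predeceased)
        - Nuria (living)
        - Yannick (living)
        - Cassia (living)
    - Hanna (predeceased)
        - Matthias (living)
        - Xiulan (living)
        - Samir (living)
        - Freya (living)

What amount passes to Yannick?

Yannick receives £68,000.

Quilla takes one-quarter of £816,000 = £204,000. The remaining £612,000 passes to the descendants.
The descendants' portion (£612,000) is divided into 3 shares of £204,000: Lachlan's £204,000 share passes to Lachlan's issue; Ronan's £204,000 share passes to Ronan's issue; Hanna's £204,000 share passes to Hanna's issue.
Lachlan's share (£204,000) is divided into 4 shares of £51,000: Bertrand, Lorcan, Ingrid, and Saskia each take £51,000.
Ronan's share (£204,000) is divided into 3 shares of £68,000: Nuria, Yannick, and Cassia each take £68,000.
Hanna's share (£204,000) is divided into 4 shares of £51,000: Matthias, Xiulan, Samir, and Freya each take £51,000.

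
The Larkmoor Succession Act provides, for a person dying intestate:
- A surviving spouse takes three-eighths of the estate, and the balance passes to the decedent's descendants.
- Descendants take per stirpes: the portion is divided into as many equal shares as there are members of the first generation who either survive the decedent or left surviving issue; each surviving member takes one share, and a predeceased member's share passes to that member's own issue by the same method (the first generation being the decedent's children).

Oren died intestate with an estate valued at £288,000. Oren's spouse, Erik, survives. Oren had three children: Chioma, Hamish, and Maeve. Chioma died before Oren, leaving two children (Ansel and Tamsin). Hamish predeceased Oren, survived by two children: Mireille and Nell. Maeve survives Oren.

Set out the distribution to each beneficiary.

Erik takes three-eighths of £288,000 = £108,000. The remaining £180,000 passes to the descendants.
The descendants' portion (£180,000) is divided into 3 shares of £60,000: Maeve takes £60,000; Chioma's £60,000 share passes to Chioma's issue; Hamish's £60,000 share passes to Hamish's issue.
Chioma's share (£60,000) is divided into 2 shares of £30,000: Ansel and Tamsin each take £30,000.
Hamish's share (£60,000) is divided into 2 shares of £30,000: Mireille and Nell each take £30,000.

Erik: £108,000; Ansel: £30,000; Tamsin: £30,000; Mireille: £30,000; Nell: £30,000; Maeve: £60,000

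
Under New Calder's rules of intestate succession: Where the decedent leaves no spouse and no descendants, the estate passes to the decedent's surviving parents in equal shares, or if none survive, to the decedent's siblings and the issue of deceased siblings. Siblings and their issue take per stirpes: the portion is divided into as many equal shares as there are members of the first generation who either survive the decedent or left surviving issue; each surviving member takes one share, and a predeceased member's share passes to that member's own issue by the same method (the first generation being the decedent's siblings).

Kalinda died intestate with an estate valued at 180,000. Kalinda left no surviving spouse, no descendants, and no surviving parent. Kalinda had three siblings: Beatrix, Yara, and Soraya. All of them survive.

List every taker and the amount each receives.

Beatrix: 60,000; Yara: 60,000; Soraya: 60,000

The entire 180,000 passes to the siblings and their issue.
That amount (180,000) is divided into 3 shares of 60,000: Beatrix, Yara, and Soraya each take 60,000.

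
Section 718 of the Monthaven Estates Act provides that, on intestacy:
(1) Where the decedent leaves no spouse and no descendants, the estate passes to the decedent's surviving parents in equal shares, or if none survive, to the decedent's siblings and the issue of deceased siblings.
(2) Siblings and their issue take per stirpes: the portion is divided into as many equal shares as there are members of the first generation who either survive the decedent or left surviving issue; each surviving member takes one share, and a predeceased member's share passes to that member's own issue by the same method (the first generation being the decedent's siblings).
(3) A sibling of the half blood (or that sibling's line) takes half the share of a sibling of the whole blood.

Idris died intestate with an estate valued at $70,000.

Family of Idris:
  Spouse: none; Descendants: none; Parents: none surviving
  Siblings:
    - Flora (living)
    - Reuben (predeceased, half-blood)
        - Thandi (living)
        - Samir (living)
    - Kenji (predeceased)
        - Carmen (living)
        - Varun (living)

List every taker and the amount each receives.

The entire $70,000 passes to the siblings and their issue.
Counting each half-blood sibling's line as half a unit, there are 5/2 units in $70,000, so one unit is $28,000. Whole-blood lines (Flora and Kenji) take $28,000 each; half-blood lines (Reuben) take $14,000 each.
Reuben's share ($14,000) is divided into 2 shares of $7,000: Thandi and Samir each take $7,000.
Kenji's share ($28,000) is divided into 2 shares of $14,000: Carmen and Varun each take $14,000.

Flora: $28,000; Thandi: $7,000; Samir: $7,000; Carmen: $14,000; Varun: $14,000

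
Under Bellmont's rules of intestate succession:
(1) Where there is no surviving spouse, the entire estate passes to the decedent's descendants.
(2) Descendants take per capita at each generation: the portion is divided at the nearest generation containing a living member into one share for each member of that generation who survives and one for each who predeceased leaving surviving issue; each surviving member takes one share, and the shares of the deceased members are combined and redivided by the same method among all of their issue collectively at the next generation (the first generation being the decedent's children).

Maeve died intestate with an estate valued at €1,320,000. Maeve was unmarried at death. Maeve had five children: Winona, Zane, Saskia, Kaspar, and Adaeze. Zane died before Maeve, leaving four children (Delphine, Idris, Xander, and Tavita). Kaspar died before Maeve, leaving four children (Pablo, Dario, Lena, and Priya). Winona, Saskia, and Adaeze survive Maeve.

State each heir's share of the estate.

Winona: €264,000; Delphine: €66,000; Idris: €66,000; Xander: €66,000; Tavita: €66,000; Saskia: €264,000; Pablo: €66,000; Dario: €66,000; Lena: €66,000; Priya: €66,000; Adaeze: €264,000

The entire €1,320,000 passes to the descendants.
That amount (€1,320,000) is divided at the children's generation into 5 shares of €264,000. Winona, Saskia, and Adaeze each take €264,000. The 2 shares of the deceased (Zane and Kaspar) are combined into a pool of €528,000.
That pool (€528,000) is divided at the grandchildren's generation equally among Delphine, Idris, Xander, Tavita, Pablo, Dario, Lena, and Priya: €66,000 each.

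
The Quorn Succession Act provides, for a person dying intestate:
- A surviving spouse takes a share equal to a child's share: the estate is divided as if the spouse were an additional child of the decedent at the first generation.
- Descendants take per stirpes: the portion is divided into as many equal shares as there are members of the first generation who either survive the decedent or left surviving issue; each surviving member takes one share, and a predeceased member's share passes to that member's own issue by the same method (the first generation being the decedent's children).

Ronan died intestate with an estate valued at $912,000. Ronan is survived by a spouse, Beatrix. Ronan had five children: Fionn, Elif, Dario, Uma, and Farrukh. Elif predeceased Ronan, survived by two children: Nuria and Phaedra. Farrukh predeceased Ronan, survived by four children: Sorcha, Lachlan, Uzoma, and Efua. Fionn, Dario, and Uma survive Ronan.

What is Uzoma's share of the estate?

The spouse counts as an additional share at the children's level, so there are 6 primary shares of $152,000. Beatrix takes one such share ($152,000).
The children's combined portion ($760,000) is divided into 5 shares of $152,000: Fionn, Dario, and Uma each take $152,000; Elif's $152,000 share passes to Elif's issue; Farrukh's $152,000 share passes to Farrukh's issue.
Elif's share ($152,000) is divided into 2 shares of $76,000: Nuria and Phaedra each take $76,000.
Farrukh's share ($152,000) is divided into 4 shares of $38,000: Sorcha, Lachlan, Uzoma, and Efua each take $38,000.

Uzoma receives $38,000.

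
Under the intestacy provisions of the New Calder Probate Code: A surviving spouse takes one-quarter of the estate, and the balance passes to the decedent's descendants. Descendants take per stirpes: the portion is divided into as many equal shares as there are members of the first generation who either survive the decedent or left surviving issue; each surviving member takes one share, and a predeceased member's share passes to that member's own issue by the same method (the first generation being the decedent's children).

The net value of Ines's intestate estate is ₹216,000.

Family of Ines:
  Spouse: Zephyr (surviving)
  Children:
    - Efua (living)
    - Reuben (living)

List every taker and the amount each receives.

Zephyr takes one-quarter of ₹216,000 = ₹54,000. The remaining ₹162,000 passes to the descendants.
The descendants' portion (₹162,000) is divided into 2 shares of ₹81,000: Efua and Reuben each take ₹81,000.

Zephyr: ₹54,000; Efua: ₹81,000; Reuben: ₹81,000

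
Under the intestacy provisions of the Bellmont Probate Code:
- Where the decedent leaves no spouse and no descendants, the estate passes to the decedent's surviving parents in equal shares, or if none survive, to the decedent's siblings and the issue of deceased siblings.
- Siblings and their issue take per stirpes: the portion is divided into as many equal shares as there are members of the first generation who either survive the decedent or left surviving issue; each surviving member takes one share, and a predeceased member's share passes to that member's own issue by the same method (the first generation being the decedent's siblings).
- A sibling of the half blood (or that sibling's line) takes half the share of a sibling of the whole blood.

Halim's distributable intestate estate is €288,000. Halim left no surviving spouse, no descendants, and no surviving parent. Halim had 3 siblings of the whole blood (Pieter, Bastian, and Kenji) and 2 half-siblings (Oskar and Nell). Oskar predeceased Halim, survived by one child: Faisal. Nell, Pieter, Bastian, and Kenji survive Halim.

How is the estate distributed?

Faisal: €36,000; Nell: €36,000; Pieter: €72,000; Bastian: €72,000; Kenji: €72,000

The entire €288,000 passes to the siblings and their issue.
Counting each half-blood sibling's line as half a unit, there are 4 units in €288,000, so one unit is €72,000. Whole-blood lines (Pieter, Bastian, and Kenji) take €72,000 each; half-blood lines (Oskar and Nell) take €36,000 each.
Oskar's share (€36,000) passes entirely to Faisal.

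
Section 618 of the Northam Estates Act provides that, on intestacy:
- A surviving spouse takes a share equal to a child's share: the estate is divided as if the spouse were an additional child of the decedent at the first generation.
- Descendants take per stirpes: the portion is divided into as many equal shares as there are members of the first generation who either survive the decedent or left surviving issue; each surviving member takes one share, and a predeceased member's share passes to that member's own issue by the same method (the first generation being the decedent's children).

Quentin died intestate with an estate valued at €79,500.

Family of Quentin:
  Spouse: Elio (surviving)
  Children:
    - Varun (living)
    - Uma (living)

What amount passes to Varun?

The spouse counts as an additional share at the children's level, so there are 3 primary shares of €26,500. Elio takes one such share (€26,500).
The children's combined portion (€53,000) is divided into 2 shares of €26,500: Varun and Uma each take €26,500.

Varun receives €26,500.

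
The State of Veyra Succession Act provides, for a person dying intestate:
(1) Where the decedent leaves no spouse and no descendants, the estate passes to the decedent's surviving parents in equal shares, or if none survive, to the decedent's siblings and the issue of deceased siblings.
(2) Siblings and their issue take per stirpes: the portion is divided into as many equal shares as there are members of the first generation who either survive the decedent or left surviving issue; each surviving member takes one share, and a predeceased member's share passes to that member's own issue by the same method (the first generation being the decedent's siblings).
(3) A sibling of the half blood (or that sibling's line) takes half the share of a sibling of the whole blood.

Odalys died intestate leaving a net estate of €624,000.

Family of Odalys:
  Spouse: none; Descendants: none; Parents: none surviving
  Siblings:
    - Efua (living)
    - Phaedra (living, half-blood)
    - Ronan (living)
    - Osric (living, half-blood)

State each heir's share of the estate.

The entire €624,000 passes to the siblings and their issue.
Counting each half-blood sibling's line as half a unit, there are 3 units in €624,000, so one unit is €208,000. Whole-blood lines (Efua and Ronan) take €208,000 each; half-blood lines (Phaedra and Osric) take €104,000 each.

Efua: €208,000; Phaedra: €104,000; Ronan: €208,000; Osric: €104,000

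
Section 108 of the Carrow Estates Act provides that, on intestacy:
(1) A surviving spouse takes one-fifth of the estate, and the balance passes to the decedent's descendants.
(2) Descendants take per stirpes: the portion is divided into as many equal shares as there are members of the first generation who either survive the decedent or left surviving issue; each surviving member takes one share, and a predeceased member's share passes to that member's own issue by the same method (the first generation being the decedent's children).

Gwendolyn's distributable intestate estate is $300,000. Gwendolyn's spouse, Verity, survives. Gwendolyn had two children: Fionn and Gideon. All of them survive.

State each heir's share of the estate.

Verity takes one-fifth of $300,000 = $60,000. The remaining $240,000 passes to the descendants.
The descendants' portion ($240,000) is divided into 2 shares of $120,000: Fionn and Gideon each take $120,000.

Verity: $60,000; Fionn: $120,000; Gideon: $120,000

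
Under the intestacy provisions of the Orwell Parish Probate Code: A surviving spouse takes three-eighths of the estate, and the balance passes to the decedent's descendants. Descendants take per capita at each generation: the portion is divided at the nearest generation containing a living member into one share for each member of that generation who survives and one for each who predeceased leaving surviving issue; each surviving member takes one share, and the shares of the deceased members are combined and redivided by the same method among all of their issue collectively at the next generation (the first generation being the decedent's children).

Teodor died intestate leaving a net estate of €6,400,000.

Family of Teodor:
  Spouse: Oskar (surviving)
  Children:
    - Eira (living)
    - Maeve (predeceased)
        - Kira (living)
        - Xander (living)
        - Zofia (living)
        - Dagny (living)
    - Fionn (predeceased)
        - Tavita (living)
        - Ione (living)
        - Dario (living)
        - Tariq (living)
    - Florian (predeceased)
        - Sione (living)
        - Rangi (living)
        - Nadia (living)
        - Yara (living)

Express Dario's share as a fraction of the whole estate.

Dario receives 5/128 of the estate.

Oskar takes three-eighths of €6,400,000 = €2,400,000. The remaining €4,000,000 passes to the descendants.
The descendants' portion (€4,000,000) is divided at the children's generation into 4 shares of €1,000,000. Eira takes €1,000,000. The 3 shares of the deceased (Maeve, Fionn, and Florian) are combined into a pool of €3,000,000.
That pool (€3,000,000) is divided at the grandchildren's generation equally among Kira, Xander, Zofia, Dagny, Tavita, Ione, Dario, Tariq, Sione, Rangi, Nadia, and Yara: €250,000 each.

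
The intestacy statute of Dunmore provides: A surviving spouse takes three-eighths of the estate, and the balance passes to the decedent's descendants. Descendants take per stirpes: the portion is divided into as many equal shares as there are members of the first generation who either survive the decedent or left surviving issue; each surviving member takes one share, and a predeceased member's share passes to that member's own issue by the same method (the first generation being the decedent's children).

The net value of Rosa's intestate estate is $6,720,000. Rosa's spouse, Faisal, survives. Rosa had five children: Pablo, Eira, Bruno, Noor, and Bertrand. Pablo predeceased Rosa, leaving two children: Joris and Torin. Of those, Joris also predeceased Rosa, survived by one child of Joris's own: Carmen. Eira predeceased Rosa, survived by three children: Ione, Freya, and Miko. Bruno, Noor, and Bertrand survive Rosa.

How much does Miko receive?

Miko receives $280,000.

Faisal takes three-eighths of $6,720,000 = $2,520,000. The remaining $4,200,000 passes to the descendants.
The descendants' portion ($4,200,000) is divided into 5 shares of $840,000: Bruno, Noor, and Bertrand each take $840,000; Pablo's $840,000 share passes to Pablo's issue; Eira's $840,000 share passes to Eira's issue.
Pablo's share ($840,000) is divided into 2 shares of $420,000: Torin takes $420,000; Joris's $420,000 share passes to Joris's issue.
Joris's share ($420,000) passes entirely to Carmen.
Eira's share ($840,000) is divided into 3 shares of $280,000: Ione, Freya, and Miko each take $280,000.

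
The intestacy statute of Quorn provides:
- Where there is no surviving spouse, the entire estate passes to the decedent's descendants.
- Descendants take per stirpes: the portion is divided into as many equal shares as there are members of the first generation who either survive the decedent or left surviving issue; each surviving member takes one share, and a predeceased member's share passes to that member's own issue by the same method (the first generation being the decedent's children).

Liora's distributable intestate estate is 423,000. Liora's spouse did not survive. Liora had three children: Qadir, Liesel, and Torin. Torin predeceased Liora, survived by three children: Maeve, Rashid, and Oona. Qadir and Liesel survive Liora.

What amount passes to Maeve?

Maeve receives 47,000.

The entire 423,000 passes to the descendants.
That amount (423,000) is divided into 3 shares of 141,000: Qadir and Liesel each take 141,000; Torin's 141,000 share passes to Torin's issue.
Torin's share (141,000) is divided into 3 shares of 47,000: Maeve, Rashid, and Oona each take 47,000.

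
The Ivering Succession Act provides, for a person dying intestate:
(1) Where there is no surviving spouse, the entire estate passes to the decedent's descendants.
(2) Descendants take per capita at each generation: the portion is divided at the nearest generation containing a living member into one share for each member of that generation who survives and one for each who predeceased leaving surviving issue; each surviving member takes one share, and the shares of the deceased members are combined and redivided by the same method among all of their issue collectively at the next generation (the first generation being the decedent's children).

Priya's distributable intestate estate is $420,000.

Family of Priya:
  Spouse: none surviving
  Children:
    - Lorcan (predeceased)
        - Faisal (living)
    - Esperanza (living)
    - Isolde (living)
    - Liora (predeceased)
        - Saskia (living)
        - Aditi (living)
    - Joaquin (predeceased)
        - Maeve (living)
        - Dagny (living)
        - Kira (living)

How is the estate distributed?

The entire $420,000 passes to the descendants.
That amount ($420,000) is divided at the children's generation into 5 shares of $84,000. Esperanza and Isolde each take $84,000. The 3 shares of the deceased (Lorcan, Liora, and Joaquin) are combined into a pool of $252,000.
That pool ($252,000) is divided at the grandchildren's generation equally among Faisal, Saskia, Aditi, Maeve, Dagny, and Kira: $42,000 each.

Faisal: $42,000; Esperanza: $84,000; Isolde: $84,000; Saskia: $42,000; Aditi: $42,000; Maeve: $42,000; Dagny: $42,000; Kira: $42,000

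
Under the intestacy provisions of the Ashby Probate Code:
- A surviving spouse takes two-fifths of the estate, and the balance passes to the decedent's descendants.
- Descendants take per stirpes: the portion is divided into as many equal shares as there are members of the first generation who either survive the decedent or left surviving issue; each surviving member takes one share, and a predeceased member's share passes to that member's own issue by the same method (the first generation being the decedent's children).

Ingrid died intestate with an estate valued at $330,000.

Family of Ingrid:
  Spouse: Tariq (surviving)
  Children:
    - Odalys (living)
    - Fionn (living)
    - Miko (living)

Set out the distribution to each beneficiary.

Tariq takes two-fifths of $330,000 = $132,000. The remaining $198,000 passes to the descendants.
The descendants' portion ($198,000) is divided into 3 shares of $66,000: Odalys, Fionn, and Miko each take $66,000.

Tariq: $132,000; Odalys: $66,000; Fionn: $66,000; Miko: $66,000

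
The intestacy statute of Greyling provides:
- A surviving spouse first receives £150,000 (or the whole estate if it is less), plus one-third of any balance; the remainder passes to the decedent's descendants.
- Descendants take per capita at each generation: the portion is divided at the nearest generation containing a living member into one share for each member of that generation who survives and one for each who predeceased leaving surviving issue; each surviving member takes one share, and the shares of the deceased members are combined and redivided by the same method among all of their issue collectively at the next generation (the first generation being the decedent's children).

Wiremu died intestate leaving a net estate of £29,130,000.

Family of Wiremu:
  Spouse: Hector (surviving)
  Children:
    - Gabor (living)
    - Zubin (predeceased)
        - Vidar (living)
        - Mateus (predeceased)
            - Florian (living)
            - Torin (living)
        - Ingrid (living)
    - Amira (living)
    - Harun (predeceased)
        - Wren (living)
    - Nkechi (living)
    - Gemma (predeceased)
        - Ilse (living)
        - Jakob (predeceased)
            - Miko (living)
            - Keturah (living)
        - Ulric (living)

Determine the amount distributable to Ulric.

Ulric receives £1,380,000.

Hector first takes £150,000, leaving a balance of £28,980,000. Hector then takes one-third of the balance (£9,660,000), for a total of £9,810,000. The remaining £19,320,000 passes to the descendants.
The descendants' portion (£19,320,000) is divided at the children's generation into 6 shares of £3,220,000. Gabor, Amira, and Nkechi each take £3,220,000. The 3 shares of the deceased (Zubin, Harun, and Gemma) are combined into a pool of £9,660,000.
That pool (£9,660,000) is divided at the grandchildren's generation into 7 shares of £1,380,000. Vidar, Ingrid, Wren, Ilse, and Ulric each take £1,380,000. The 2 shares of the deceased (Mateus and Jakob) are combined into a pool of £2,760,000.
That pool (£2,760,000) is divided at the great-grandchildren's generation equally among Florian, Torin, Miko, and Keturah: £690,000 each.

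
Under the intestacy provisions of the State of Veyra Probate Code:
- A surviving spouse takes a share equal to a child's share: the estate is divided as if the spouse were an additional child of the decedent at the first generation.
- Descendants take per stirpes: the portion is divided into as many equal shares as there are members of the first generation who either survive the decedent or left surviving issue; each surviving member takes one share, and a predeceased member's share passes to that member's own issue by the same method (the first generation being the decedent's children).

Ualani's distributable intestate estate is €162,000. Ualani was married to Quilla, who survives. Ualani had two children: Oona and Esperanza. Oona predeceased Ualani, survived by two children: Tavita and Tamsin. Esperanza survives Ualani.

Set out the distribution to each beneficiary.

Quilla: €54,000; Tavita: €27,000; Tamsin: €27,000; Esperanza: €54,000

The spouse counts as an additional share at the children's level, so there are 3 primary shares of €54,000. Quilla takes one such share (€54,000).
The children's combined portion (€108,000) is divided into 2 shares of €54,000: Esperanza takes €54,000; Oona's €54,000 share passes to Oona's issue.
Oona's share (€54,000) is divided into 2 shares of €27,000: Tavita and Tamsin each take €27,000.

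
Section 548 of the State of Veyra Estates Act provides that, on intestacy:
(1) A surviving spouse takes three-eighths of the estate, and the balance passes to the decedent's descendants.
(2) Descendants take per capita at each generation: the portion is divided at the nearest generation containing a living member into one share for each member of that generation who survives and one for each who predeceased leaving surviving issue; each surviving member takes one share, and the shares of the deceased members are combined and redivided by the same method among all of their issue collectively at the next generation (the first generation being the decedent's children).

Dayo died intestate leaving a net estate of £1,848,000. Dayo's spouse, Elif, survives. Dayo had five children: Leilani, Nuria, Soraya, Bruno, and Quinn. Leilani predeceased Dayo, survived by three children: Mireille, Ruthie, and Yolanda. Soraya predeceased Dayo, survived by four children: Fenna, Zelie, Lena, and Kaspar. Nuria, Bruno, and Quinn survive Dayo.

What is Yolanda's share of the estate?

Yolanda receives £66,000.

Elif takes three-eighths of £1,848,000 = £693,000. The remaining £1,155,000 passes to the descendants.
The descendants' portion (£1,155,000) is divided at the children's generation into 5 shares of £231,000. Nuria, Bruno, and Quinn each take £231,000. The 2 shares of the deceased (Leilani and Soraya) are combined into a pool of £462,000.
That pool (£462,000) is divided at the grandchildren's generation equally among Mireille, Ruthie, Yolanda, Fenna, Zelie, Lena, and Kaspar: £66,000 each.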